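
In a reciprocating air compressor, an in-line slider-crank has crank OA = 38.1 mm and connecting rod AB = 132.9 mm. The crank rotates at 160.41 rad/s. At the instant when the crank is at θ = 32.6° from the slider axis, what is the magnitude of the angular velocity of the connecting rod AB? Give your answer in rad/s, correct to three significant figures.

ω = 160.4 rad/s
The rod makes angle φ with the slider axis where L sinφ = r sinθ; differentiating, L cosφ·φ̇ = r ω cosθ.
L cosφ = √(L² − r² sin²θ) = 0.13131 m.
|ω_rod| = r ω |cosθ| / √(L² − r² sin²θ) = 0.0381·160.4·0.84245/0.13131 = 39.212 rad/s.

39.2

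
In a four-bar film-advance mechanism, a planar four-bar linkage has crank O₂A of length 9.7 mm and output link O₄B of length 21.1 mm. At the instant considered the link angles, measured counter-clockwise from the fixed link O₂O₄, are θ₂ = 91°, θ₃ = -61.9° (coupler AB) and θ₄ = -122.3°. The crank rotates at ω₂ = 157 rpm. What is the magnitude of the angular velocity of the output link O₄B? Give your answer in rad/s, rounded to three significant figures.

3.96

ω₂ = 16.44 rad/s (from 157 rpm).
Differentiating the loop-closure r₂e^{iθ₂}+r₃e^{iθ₃}=r₁+r₄e^{iθ₄} gives r₂ω₂e^{iθ₂}+r₃ω₃e^{iθ₃}=r₄ω₄e^{iθ₄}.
Eliminating the other unknown: ω₄ = r₂ω₂ sin(θ₂−θ₃) / [r₄ sin(θ₄−θ₃)].
Numerator sine = +0.45554; denominator sine = -0.86949.
Result = 0.0097·16.44·(+0.45554) / (0.0211·(-0.86949)) = -3.9599 rad/s; magnitude 3.9599 rad/s.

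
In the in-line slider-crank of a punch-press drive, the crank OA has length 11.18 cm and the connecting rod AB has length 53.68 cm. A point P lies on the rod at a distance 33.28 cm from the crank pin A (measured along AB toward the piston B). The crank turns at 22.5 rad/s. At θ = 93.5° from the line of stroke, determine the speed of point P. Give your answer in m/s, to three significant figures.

ω = 22.5 rad/s.  Crank-pin speed |V_A| = rω = 2.5155 m/s, perpendicular to OA.
Rod angle: sinφ = −(r/L) sinθ ⇒ φ = -11.998°; ω_rod = −rω cosθ/√(L²−r²sin²θ) = +0.29247 rad/s.
V_P = V_A + ω_rod × AP, with AP = 0.3328 m along the rod.
Components: V_Px = −rω sinθ − a·ω_rod·sinφ = -2.4906 m/s;  V_Py = rω cosθ + a·ω_rod·cosφ = -0.05836 m/s.
|V_P| = √(V_Px² + V_Py²) = 2.4913 m/s.

2.49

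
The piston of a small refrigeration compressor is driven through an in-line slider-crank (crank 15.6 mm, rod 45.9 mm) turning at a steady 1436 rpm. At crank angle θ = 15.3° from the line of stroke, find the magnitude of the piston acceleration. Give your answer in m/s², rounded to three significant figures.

ω = 2π·1436/60 = 150.4 rad/s
x(θ) = r cosθ + √(L² − r² sin²θ); with ω constant, a = ω²·d²x/dθ².
d²x/dθ² = −r cosθ − r²(cos2θ)/√u − r⁴ sin²2θ/(4u^{3/2}),  u = L² − r² sin²θ = 0.00208987 m².
Substituting r = 0.0156 m, L = 0.0459 m, θ = 15.3°: d²x/dθ² = -0.019669 m.
a = ω²·d²x/dθ² = (150.4)²·(-0.019669) = -444.79 m/s²;  |a| = 444.79 m/s².

445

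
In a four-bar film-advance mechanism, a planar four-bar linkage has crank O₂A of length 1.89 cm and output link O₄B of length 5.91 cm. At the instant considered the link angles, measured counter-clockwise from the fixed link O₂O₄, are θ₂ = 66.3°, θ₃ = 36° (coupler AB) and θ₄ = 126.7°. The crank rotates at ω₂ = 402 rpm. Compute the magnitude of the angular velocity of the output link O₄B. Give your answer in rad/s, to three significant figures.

ω₂ = 42.1 rad/s (from 402 rpm).
Differentiating the loop-closure r₂e^{iθ₂}+r₃e^{iθ₃}=r₁+r₄e^{iθ₄} gives r₂ω₂e^{iθ₂}+r₃ω₃e^{iθ₃}=r₄ω₄e^{iθ₄}.
Eliminating the other unknown: ω₄ = r₂ω₂ sin(θ₂−θ₃) / [r₄ sin(θ₄−θ₃)].
Numerator sine = +0.50453; denominator sine = +0.99993.
Result = 0.0189·42.1·(+0.50453) / (0.0591·(+0.99993)) = +6.7928 rad/s; magnitude 6.7928 rad/s.

6.79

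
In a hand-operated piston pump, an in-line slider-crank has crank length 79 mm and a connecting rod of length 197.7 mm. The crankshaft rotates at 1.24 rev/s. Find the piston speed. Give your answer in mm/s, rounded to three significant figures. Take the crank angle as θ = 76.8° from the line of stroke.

659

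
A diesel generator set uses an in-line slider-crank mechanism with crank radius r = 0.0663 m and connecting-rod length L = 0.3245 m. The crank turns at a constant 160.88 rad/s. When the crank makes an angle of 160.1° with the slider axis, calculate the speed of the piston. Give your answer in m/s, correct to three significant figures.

2.93

ω = 160.9 rad/s
For an in-line slider-crank, x = r cosθ + √(L² − r² sin²θ), so v = −rω sinθ·[1 + r cosθ/√(L² − r² sin²θ)].
With r = 0.0663 m, L = 0.3245 m, θ = 160.1°: √(L² − r² sin²θ) = 0.32371 m.
v = −0.0663·160.9·0.34038·[1 + 0.0663·-0.94029/0.32371] = -2.9314 m/s.
|v| = 2.9314 m/s.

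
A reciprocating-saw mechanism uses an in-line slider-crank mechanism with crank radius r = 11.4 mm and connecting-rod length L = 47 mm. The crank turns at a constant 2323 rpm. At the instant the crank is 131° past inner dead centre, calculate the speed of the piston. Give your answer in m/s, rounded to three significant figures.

ω = 2π·2323/60 = 243.3 rad/s
For an in-line slider-crank, x = r cosθ + √(L² − r² sin²θ), so v = −rω sinθ·[1 + r cosθ/√(L² − r² sin²θ)].
With r = 0.0114 m, L = 0.047 m, θ = 131°: √(L² − r² sin²θ) = 0.046206 m.
v = −0.0114·243.3·0.75471·[1 + 0.0114·-0.65606/0.046206] = -1.7542 m/s.
|v| = 1.7542 m/s.

1.75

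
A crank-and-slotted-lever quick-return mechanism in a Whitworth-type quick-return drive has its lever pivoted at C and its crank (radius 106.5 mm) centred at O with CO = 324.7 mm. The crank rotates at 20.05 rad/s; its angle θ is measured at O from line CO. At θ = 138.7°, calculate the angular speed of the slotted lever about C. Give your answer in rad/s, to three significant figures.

4.53

ω = 20.05 rad/s
Crank pin A relative to C: A = (d + r cosθ, r sinθ); lever angle φ = atan2(r sinθ, d + r cosθ).
Differentiating tanφ: φ̇ = rω(d cosθ + r)/(d² + r² + 2dr cosθ).
d² + r² + 2dr cosθ = |CA|² = 0.0648141 m²;  d cosθ + r = -0.13744 m.
|ω_lever| = |0.1065·20.05·-0.13744| / 0.0648141 = 4.5279 rad/s.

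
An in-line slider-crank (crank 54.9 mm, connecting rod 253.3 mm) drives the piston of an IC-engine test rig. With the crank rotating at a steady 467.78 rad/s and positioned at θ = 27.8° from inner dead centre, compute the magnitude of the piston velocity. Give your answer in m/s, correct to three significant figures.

ω = 467.8 rad/s
For an in-line slider-crank, x = r cosθ + √(L² − r² sin²θ), so v = −rω sinθ·[1 + r cosθ/√(L² − r² sin²θ)].
With r = 0.0549 m, L = 0.2533 m, θ = 27.8°: √(L² − r² sin²θ) = 0.252 m.
v = −0.0549·467.8·0.46639·[1 + 0.0549·0.88458/0.252] = -14.285 m/s.
|v| = 14.285 m/s.

14.3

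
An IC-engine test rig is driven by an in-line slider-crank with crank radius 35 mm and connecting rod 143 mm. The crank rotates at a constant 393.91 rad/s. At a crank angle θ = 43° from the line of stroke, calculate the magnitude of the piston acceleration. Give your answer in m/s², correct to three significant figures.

ω = 393.9 rad/s
x(θ) = r cosθ + √(L² − r² sin²θ); with ω constant, a = ω²·d²x/dθ².
d²x/dθ² = −r cosθ − r²(cos2θ)/√u − r⁴ sin²2θ/(4u^{3/2}),  u = L² − r² sin²θ = 0.0198792 m².
Substituting r = 0.035 m, L = 0.143 m, θ = 43°: d²x/dθ² = -0.026337 m.
a = ω²·d²x/dθ² = (393.9)²·(-0.026337) = -4086.5 m/s²;  |a| = 4086.5 m/s².

4090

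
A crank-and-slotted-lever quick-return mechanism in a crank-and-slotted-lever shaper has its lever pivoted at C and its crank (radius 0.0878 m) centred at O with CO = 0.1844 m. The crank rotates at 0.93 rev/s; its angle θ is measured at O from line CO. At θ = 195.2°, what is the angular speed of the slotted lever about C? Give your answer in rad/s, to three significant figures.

4.42

ω = 5.843 rad/s (from 0.93 rev/s).
Crank pin A relative to C: A = (d + r cosθ, r sinθ); lever angle φ = atan2(r sinθ, d + r cosθ).
Differentiating tanφ: φ̇ = rω(d cosθ + r)/(d² + r² + 2dr cosθ).
d² + r² + 2dr cosθ = |CA|² = 0.0104643 m²;  d cosθ + r = -0.090149 m.
|ω_lever| = |0.0878·5.843·-0.090149| / 0.0104643 = 4.4198 rad/s.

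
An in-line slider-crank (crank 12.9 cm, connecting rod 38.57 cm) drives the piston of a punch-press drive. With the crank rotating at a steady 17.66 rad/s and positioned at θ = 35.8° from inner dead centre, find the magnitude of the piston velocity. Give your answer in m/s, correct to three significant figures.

1.70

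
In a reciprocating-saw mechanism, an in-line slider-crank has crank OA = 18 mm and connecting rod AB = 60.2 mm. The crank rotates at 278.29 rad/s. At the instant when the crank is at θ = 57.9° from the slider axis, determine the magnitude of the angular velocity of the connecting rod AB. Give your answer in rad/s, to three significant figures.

45.7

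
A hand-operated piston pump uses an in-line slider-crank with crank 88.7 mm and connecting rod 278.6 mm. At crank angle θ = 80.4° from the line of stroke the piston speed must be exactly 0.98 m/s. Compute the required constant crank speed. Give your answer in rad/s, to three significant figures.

For an in-line slider-crank, |v_piston| = rω|sinθ|·[1 + r cosθ/√(L² − r² sin²θ)].
With r = 0.0887 m, L = 0.2786 m, θ = 80.4°: the bracketed kinematic factor |dx/dθ| = 0.092349 m.
ω = v/|dx/dθ| = 0.98/0.092349 = 10.612 rad/s.

10.6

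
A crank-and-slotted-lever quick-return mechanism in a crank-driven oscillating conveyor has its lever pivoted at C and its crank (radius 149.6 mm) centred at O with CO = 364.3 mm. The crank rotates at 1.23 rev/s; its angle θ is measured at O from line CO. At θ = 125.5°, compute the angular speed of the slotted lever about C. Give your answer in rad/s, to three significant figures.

ω = 7.728 rad/s (from 1.23 rev/s).
Crank pin A relative to C: A = (d + r cosθ, r sinθ); lever angle φ = atan2(r sinθ, d + r cosθ).
Differentiating tanφ: φ̇ = rω(d cosθ + r)/(d² + r² + 2dr cosθ).
d² + r² + 2dr cosθ = |CA|² = 0.0917989 m²;  d cosθ + r = -0.06195 m.
|ω_lever| = |0.1496·7.728·-0.06195| / 0.0917989 = 0.78023 rad/s.

0.780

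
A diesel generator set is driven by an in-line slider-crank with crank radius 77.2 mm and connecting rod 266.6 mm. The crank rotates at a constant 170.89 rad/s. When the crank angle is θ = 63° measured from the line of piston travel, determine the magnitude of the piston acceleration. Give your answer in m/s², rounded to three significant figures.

636

ω = 170.9 rad/s
x(θ) = r cosθ + √(L² − r² sin²θ); with ω constant, a = ω²·d²x/dθ².
d²x/dθ² = −r cosθ − r²(cos2θ)/√u − r⁴ sin²2θ/(4u^{3/2}),  u = L² − r² sin²θ = 0.0663441 m².
Substituting r = 0.0772 m, L = 0.2666 m, θ = 63°: d²x/dθ² = -0.021788 m.
a = ω²·d²x/dθ² = (170.9)²·(-0.021788) = -636.28 m/s²;  |a| = 636.28 m/s².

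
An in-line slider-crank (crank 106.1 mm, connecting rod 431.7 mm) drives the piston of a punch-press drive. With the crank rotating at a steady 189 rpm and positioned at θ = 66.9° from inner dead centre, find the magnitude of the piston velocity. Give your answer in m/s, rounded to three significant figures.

2.12

ω = 2π·189/60 = 19.79 rad/s
For an in-line slider-crank, x = r cosθ + √(L² − r² sin²θ), so v = −rω sinθ·[1 + r cosθ/√(L² − r² sin²θ)].
With r = 0.1061 m, L = 0.4317 m, θ = 66.9°: √(L² − r² sin²θ) = 0.42052 m.
v = −0.1061·19.79·0.91982·[1 + 0.1061·0.39234/0.42052] = -2.1228 m/s.
|v| = 2.1228 m/s.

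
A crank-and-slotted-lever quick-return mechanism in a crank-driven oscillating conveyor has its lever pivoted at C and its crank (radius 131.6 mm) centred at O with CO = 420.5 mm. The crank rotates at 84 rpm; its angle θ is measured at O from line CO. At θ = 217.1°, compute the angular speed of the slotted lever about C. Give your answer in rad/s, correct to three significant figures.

ω = 8.796 rad/s (from 84 rpm).
Crank pin A relative to C: A = (d + r cosθ, r sinθ); lever angle φ = atan2(r sinθ, d + r cosθ).
Differentiating tanφ: φ̇ = rω(d cosθ + r)/(d² + r² + 2dr cosθ).
d² + r² + 2dr cosθ = |CA|² = 0.105866 m²;  d cosθ + r = -0.20378 m.
|ω_lever| = |0.1316·8.796·-0.20378| / 0.105866 = 2.2283 rad/s.

2.23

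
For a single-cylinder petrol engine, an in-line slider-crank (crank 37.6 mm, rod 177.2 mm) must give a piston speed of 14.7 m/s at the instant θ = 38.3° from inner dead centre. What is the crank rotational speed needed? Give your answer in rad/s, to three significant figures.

For an in-line slider-crank, |v_piston| = rω|sinθ|·[1 + r cosθ/√(L² − r² sin²θ)].
With r = 0.0376 m, L = 0.1772 m, θ = 38.3°: the bracketed kinematic factor |dx/dθ| = 0.027218 m.
ω = v/|dx/dθ| = 14.7/0.027218 = 540.08 rad/s.

540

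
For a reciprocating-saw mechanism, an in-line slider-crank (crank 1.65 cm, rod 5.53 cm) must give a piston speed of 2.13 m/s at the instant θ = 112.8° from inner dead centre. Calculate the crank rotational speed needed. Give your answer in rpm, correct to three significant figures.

1520

For an in-line slider-crank, |v_piston| = rω|sinθ|·[1 + r cosθ/√(L² − r² sin²θ)].
With r = 0.0165 m, L = 0.0553 m, θ = 112.8°: the bracketed kinematic factor |dx/dθ| = 0.013381 m.
ω = v/|dx/dθ| = 2.13/0.013381 = 159.18 rad/s.
N = 60ω/(2π) = 1520 rpm.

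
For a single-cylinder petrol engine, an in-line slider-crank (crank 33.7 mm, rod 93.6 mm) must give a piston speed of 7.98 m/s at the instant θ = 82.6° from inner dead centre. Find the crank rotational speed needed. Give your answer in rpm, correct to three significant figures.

For an in-line slider-crank, |v_piston| = rω|sinθ|·[1 + r cosθ/√(L² − r² sin²θ)].
With r = 0.0337 m, L = 0.0936 m, θ = 82.6°: the bracketed kinematic factor |dx/dθ| = 0.035078 m.
ω = v/|dx/dθ| = 7.98/0.035078 = 227.49 rad/s.
N = 60ω/(2π) = 2172.4 rpm.

2170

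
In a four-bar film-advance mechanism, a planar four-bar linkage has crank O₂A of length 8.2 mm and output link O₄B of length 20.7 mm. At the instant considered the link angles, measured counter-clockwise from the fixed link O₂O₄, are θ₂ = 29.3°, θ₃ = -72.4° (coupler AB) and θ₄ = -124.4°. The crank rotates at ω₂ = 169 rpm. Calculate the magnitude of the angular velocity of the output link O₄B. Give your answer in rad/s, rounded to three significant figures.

ω₂ = 17.7 rad/s (from 169 rpm).
Differentiating the loop-closure r₂e^{iθ₂}+r₃e^{iθ₃}=r₁+r₄e^{iθ₄} gives r₂ω₂e^{iθ₂}+r₃ω₃e^{iθ₃}=r₄ω₄e^{iθ₄}.
Eliminating the other unknown: ω₄ = r₂ω₂ sin(θ₂−θ₃) / [r₄ sin(θ₄−θ₃)].
Numerator sine = +0.97922; denominator sine = -0.78801.
Result = 0.0082·17.7·(+0.97922) / (0.0207·(-0.78801)) = -8.7118 rad/s; magnitude 8.7118 rad/s.

8.71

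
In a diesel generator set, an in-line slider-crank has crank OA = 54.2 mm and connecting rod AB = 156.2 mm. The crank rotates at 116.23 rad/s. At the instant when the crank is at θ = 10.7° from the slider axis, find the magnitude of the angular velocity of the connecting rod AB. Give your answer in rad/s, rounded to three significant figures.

ω = 116.2 rad/s
The rod makes angle φ with the slider axis where L sinφ = r sinθ; differentiating, L cosφ·φ̇ = r ω cosθ.
L cosφ = √(L² − r² sin²θ) = 0.15588 m.
|ω_rod| = r ω |cosθ| / √(L² − r² sin²θ) = 0.0542·116.2·0.98261/0.15588 = 39.712 rad/s.

39.7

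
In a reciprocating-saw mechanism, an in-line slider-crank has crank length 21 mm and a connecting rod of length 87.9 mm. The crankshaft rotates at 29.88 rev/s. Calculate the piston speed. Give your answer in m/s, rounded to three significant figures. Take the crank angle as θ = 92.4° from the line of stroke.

3.90

ω = 2π·29.9 = 187.7 rad/s
For an in-line slider-crank, x = r cosθ + √(L² − r² sin²θ), so v = −rω sinθ·[1 + r cosθ/√(L² − r² sin²θ)].
With r = 0.021 m, L = 0.0879 m, θ = 92.4°: √(L² − r² sin²θ) = 0.085359 m.
v = −0.021·187.7·0.99912·[1 + 0.021·-0.04188/0.085359] = -3.8985 m/s.
|v| = 3.8985 m/s.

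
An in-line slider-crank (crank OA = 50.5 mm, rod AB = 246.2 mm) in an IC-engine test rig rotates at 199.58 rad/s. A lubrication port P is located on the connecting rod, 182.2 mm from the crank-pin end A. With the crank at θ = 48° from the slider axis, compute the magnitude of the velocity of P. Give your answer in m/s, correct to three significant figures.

ω = 199.6 rad/s.  Crank-pin speed |V_A| = rω = 10.079 m/s, perpendicular to OA.
Rod angle: sinφ = −(r/L) sinθ ⇒ φ = -8.768°; ω_rod = −rω cosθ/√(L²−r²sin²θ) = -27.716 rad/s.
V_P = V_A + ω_rod × AP, with AP = 0.1822 m along the rod.
Components: V_Px = −rω sinθ − a·ω_rod·sinφ = -8.2598 m/s;  V_Py = rω cosθ + a·ω_rod·cosφ = +1.7531 m/s.
|V_P| = √(V_Px² + V_Py²) = 8.4438 m/s.

8.44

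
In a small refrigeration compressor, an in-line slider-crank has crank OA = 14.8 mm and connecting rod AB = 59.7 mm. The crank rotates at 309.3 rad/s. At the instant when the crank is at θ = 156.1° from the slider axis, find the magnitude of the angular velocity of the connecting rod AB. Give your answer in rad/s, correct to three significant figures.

70.5

ω = 309.3 rad/s
The rod makes angle φ with the slider axis where L sinφ = r sinθ; differentiating, L cosφ·φ̇ = r ω cosθ.
L cosφ = √(L² − r² sin²θ) = 0.059398 m.
|ω_rod| = r ω |cosθ| / √(L² − r² sin²θ) = 0.0148·309.3·0.91425/0.059398 = 70.459 rad/s.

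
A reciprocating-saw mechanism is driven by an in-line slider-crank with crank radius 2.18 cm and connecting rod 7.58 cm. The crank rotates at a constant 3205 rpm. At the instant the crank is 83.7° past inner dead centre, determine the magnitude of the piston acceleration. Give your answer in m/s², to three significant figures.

ω = 2π·3205/60 = 335.6 rad/s
x(θ) = r cosθ + √(L² − r² sin²θ); with ω constant, a = ω²·d²x/dθ².
d²x/dθ² = −r cosθ − r²(cos2θ)/√u − r⁴ sin²2θ/(4u^{3/2}),  u = L² − r² sin²θ = 0.00527612 m².
Substituting r = 0.0218 m, L = 0.0758 m, θ = 83.7°: d²x/dθ² = +0.0039859 m.
a = ω²·d²x/dθ² = (335.6)²·(+0.0039859) = +448.99 m/s²;  |a| = 448.99 m/s².

449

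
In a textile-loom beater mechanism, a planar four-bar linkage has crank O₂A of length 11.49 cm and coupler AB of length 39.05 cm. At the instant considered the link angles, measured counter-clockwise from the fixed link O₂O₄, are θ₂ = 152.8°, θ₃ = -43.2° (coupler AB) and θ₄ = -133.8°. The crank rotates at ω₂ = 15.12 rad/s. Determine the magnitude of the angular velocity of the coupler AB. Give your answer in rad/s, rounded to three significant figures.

ω₂ = 15.12 rad/s
Differentiating the loop-closure r₂e^{iθ₂}+r₃e^{iθ₃}=r₁+r₄e^{iθ₄} gives r₂ω₂e^{iθ₂}+r₃ω₃e^{iθ₃}=r₄ω₄e^{iθ₄}.
Eliminating the other unknown: ω₃ = r₂ω₂ sin(θ₄−θ₂) / [r₃ sin(θ₃−θ₄)].
Numerator sine = +0.95832; denominator sine = +0.99995.
Result = 0.1149·15.12·(+0.95832) / (0.3905·(+0.99995)) = +4.2637 rad/s; magnitude 4.2637 rad/s.

4.26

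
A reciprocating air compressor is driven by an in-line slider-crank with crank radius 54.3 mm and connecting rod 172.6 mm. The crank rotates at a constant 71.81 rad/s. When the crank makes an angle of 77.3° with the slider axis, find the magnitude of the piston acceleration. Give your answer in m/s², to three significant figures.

21.6

ω = 71.81 rad/s
x(θ) = r cosθ + √(L² − r² sin²θ); with ω constant, a = ω²·d²x/dθ².
d²x/dθ² = −r cosθ − r²(cos2θ)/√u − r⁴ sin²2θ/(4u^{3/2}),  u = L² − r² sin²θ = 0.0269848 m².
Substituting r = 0.0543 m, L = 0.1726 m, θ = 77.3°: d²x/dθ² = +0.0041861 m.
a = ω²·d²x/dθ² = (71.81)²·(+0.0041861) = +21.586 m/s²;  |a| = 21.586 m/s².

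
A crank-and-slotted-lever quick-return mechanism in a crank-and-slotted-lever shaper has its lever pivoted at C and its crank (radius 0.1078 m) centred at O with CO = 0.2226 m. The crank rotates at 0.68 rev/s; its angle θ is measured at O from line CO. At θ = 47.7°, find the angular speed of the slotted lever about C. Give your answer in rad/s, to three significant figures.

ω = 4.273 rad/s (from 0.68 rev/s).
Crank pin A relative to C: A = (d + r cosθ, r sinθ); lever angle φ = atan2(r sinθ, d + r cosθ).
Differentiating tanφ: φ̇ = rω(d cosθ + r)/(d² + r² + 2dr cosθ).
d² + r² + 2dr cosθ = |CA|² = 0.0934712 m²;  d cosθ + r = +0.25761 m.
|ω_lever| = |0.1078·4.273·+0.25761| / 0.0934712 = 1.2694 rad/s.

1.27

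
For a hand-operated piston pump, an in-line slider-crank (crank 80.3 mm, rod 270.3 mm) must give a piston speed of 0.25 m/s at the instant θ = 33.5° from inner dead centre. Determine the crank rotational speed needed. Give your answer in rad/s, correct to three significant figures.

4.51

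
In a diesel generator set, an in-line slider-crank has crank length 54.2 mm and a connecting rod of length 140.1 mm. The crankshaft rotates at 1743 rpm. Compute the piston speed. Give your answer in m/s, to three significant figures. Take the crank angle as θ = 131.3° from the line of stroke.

5.45

ω = 2π·1743/60 = 182.5 rad/s
For an in-line slider-crank, x = r cosθ + √(L² − r² sin²θ), so v = −rω sinθ·[1 + r cosθ/√(L² − r² sin²θ)].
With r = 0.0542 m, L = 0.1401 m, θ = 131.3°: √(L² − r² sin²θ) = 0.13405 m.
v = −0.0542·182.5·0.75126·[1 + 0.0542·-0.66000/0.13405] = -5.4489 m/s.
|v| = 5.4489 m/s.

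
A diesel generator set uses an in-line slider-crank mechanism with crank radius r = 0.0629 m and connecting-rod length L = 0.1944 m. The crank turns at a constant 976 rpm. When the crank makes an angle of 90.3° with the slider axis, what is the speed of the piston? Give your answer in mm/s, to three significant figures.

6420

ω = 2π·976/60 = 102.2 rad/s
For an in-line slider-crank, x = r cosθ + √(L² − r² sin²θ), so v = −rω sinθ·[1 + r cosθ/√(L² − r² sin²θ)].
With r = 0.0629 m, L = 0.1944 m, θ = 90.3°: √(L² − r² sin²θ) = 0.18394 m.
v = −0.0629·102.2·0.99999·[1 + 0.0629·-0.00524/0.18394] = -6.4172 m/s.
|v| = 6.4172 m/s = 6417.2 mm/s.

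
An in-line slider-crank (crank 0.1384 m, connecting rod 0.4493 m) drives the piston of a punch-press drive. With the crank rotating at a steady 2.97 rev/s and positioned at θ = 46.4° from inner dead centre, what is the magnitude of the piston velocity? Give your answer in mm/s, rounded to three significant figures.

2280

ω = 2π·2.97 = 18.66 rad/s
For an in-line slider-crank, x = r cosθ + √(L² − r² sin²θ), so v = −rω sinθ·[1 + r cosθ/√(L² − r² sin²θ)].
With r = 0.1384 m, L = 0.4493 m, θ = 46.4°: √(L² − r² sin²θ) = 0.43798 m.
v = −0.1384·18.66·0.72417·[1 + 0.1384·0.68962/0.43798] = -2.2779 m/s.
|v| = 2.2779 m/s = 2277.9 mm/s.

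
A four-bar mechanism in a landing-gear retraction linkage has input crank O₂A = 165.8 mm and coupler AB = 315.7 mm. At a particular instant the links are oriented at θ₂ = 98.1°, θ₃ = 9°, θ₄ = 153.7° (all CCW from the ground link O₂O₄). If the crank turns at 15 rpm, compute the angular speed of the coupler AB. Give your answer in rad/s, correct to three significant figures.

ω₂ = 1.571 rad/s (from 15 rpm).
Differentiating the loop-closure r₂e^{iθ₂}+r₃e^{iθ₃}=r₁+r₄e^{iθ₄} gives r₂ω₂e^{iθ₂}+r₃ω₃e^{iθ₃}=r₄ω₄e^{iθ₄}.
Eliminating the other unknown: ω₃ = r₂ω₂ sin(θ₄−θ₂) / [r₃ sin(θ₃−θ₄)].
Numerator sine = +0.82511; denominator sine = -0.57786.
Result = 0.1658·1.571·(+0.82511) / (0.3157·(-0.57786)) = -1.1779 rad/s; magnitude 1.1779 rad/s.

1.18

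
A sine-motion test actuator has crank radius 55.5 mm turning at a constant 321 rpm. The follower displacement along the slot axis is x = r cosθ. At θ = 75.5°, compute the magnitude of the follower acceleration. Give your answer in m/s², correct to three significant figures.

15.7

ω = 33.62 rad/s (from 321 rpm).
x = r cosθ ⇒ ẍ = −rω² cosθ (ω constant).
|a| = rω²|cosθ| = 0.0555·(33.62)²·|cos 75.5°| = 15.702 m/s².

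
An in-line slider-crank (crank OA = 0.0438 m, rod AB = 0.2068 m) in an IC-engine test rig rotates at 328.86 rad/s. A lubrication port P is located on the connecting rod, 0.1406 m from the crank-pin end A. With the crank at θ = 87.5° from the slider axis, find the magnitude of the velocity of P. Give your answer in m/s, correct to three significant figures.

ω = 328.9 rad/s.  Crank-pin speed |V_A| = rω = 14.404 m/s, perpendicular to OA.
Rod angle: sinφ = −(r/L) sinθ ⇒ φ = -12.216°; ω_rod = −rω cosθ/√(L²−r²sin²θ) = -3.1086 rad/s.
V_P = V_A + ω_rod × AP, with AP = 0.1406 m along the rod.
Components: V_Px = −rω sinθ − a·ω_rod·sinφ = -14.483 m/s;  V_Py = rω cosθ + a·ω_rod·cosφ = +0.20113 m/s.
|V_P| = √(V_Px² + V_Py²) = 14.484 m/s.

14.5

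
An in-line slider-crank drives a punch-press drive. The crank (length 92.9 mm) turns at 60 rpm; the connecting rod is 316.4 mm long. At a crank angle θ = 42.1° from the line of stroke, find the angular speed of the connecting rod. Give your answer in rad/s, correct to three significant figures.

1.40

ω = 6.283 rad/s (converted from 60 rpm).
The rod makes angle φ with the slider axis where L sinφ = r sinθ; differentiating, L cosφ·φ̇ = r ω cosθ.
L cosφ = √(L² − r² sin²θ) = 0.31021 m.
|ω_rod| = r ω |cosθ| / √(L² − r² sin²θ) = 0.0929·6.283·0.74198/0.31021 = 1.3961 rad/s.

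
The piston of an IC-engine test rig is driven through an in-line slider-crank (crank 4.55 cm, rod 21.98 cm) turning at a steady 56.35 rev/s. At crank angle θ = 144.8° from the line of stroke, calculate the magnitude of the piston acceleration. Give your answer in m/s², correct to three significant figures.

4250

ω = 2π·56.4 = 354.1 rad/s
x(θ) = r cosθ + √(L² − r² sin²θ); with ω constant, a = ω²·d²x/dθ².
d²x/dθ² = −r cosθ − r²(cos2θ)/√u − r⁴ sin²2θ/(4u^{3/2}),  u = L² − r² sin²θ = 0.0476241 m².
Substituting r = 0.0455 m, L = 0.2198 m, θ = 144.8°: d²x/dθ² = +0.033906 m.
a = ω²·d²x/dθ² = (354.1)²·(+0.033906) = +4250.4 m/s²;  |a| = 4250.4 m/s².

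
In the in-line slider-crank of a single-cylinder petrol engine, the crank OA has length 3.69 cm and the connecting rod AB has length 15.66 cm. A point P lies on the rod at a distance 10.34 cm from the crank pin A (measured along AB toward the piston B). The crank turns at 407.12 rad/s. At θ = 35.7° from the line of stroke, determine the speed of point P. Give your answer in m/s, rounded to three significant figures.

10.7

ω = 407.1 rad/s.  Crank-pin speed |V_A| = rω = 15.023 m/s, perpendicular to OA.
Rod angle: sinφ = −(r/L) sinθ ⇒ φ = -7.903°; ω_rod = −rω cosθ/√(L²−r²sin²θ) = -78.651 rad/s.
V_P = V_A + ω_rod × AP, with AP = 0.1034 m along the rod.
Components: V_Px = −rω sinθ − a·ω_rod·sinφ = -9.8846 m/s;  V_Py = rω cosθ + a·ω_rod·cosφ = +4.1445 m/s.
|V_P| = √(V_Px² + V_Py²) = 10.718 m/s.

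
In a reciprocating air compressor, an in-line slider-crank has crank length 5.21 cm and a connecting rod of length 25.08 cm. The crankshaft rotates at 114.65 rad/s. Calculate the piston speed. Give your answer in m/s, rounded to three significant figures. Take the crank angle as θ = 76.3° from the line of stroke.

ω = 114.7 rad/s
For an in-line slider-crank, x = r cosθ + √(L² − r² sin²θ), so v = −rω sinθ·[1 + r cosθ/√(L² − r² sin²θ)].
With r = 0.0521 m, L = 0.2508 m, θ = 76.3°: √(L² − r² sin²θ) = 0.24564 m.
v = −0.0521·114.7·0.97155·[1 + 0.0521·0.23684/0.24564] = -6.0948 m/s.
|v| = 6.0948 m/s.

6.09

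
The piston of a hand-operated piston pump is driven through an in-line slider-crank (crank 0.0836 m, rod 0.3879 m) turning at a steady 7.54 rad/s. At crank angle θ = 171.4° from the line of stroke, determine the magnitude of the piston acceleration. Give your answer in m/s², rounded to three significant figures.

3.72

ω = 7.54 rad/s
x(θ) = r cosθ + √(L² − r² sin²θ); with ω constant, a = ω²·d²x/dθ².
d²x/dθ² = −r cosθ − r²(cos2θ)/√u − r⁴ sin²2θ/(4u^{3/2}),  u = L² − r² sin²θ = 0.15031 m².
Substituting r = 0.0836 m, L = 0.3879 m, θ = 171.4°: d²x/dθ² = +0.065421 m.
a = ω²·d²x/dθ² = (7.54)²·(+0.065421) = +3.7193 m/s²;  |a| = 3.7193 m/s².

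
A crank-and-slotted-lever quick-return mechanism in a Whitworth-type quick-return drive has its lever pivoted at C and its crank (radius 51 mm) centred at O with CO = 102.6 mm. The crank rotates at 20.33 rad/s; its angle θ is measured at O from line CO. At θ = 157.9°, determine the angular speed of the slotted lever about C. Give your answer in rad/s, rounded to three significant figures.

13.3

ω = 20.33 rad/s
Crank pin A relative to C: A = (d + r cosθ, r sinθ); lever angle φ = atan2(r sinθ, d + r cosθ).
Differentiating tanφ: φ̇ = rω(d cosθ + r)/(d² + r² + 2dr cosθ).
d² + r² + 2dr cosθ = |CA|² = 0.00343145 m²;  d cosθ + r = -0.044062 m.
|ω_lever| = |0.051·20.33·-0.044062| / 0.00343145 = 13.313 rad/s.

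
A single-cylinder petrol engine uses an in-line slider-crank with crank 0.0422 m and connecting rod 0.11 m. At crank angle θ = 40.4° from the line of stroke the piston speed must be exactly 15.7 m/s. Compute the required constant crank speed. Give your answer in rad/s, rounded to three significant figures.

For an in-line slider-crank, |v_piston| = rω|sinθ|·[1 + r cosθ/√(L² − r² sin²θ)].
With r = 0.0422 m, L = 0.11 m, θ = 40.4°: the bracketed kinematic factor |dx/dθ| = 0.0356 m.
ω = v/|dx/dθ| = 15.7/0.0356 = 441.01 rad/s.

441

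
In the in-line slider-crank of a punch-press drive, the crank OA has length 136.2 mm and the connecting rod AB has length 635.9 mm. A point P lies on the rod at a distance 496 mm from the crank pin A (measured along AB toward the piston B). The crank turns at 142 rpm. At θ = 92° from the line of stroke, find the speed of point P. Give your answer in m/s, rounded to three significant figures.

ω = 14.87 rad/s.  Crank-pin speed |V_A| = rω = 2.0253 m/s, perpendicular to OA.
Rod angle: sinφ = −(r/L) sinθ ⇒ φ = -12.360°; ω_rod = −rω cosθ/√(L²−r²sin²θ) = +0.11379 rad/s.
V_P = V_A + ω_rod × AP, with AP = 0.496 m along the rod.
Components: V_Px = −rω sinθ − a·ω_rod·sinφ = -2.012 m/s;  V_Py = rω cosθ + a·ω_rod·cosφ = -0.01555 m/s.
|V_P| = √(V_Px² + V_Py²) = 2.0121 m/s.

2.01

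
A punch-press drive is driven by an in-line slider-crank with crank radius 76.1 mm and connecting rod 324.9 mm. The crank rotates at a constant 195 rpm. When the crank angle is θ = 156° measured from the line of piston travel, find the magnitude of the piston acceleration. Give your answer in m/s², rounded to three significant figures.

23.9

ω = 2π·195/60 = 20.42 rad/s
x(θ) = r cosθ + √(L² − r² sin²θ); with ω constant, a = ω²·d²x/dθ².
d²x/dθ² = −r cosθ − r²(cos2θ)/√u − r⁴ sin²2θ/(4u^{3/2}),  u = L² − r² sin²θ = 0.104602 m².
Substituting r = 0.0761 m, L = 0.3249 m, θ = 156°: d²x/dθ² = +0.057402 m.
a = ω²·d²x/dθ² = (20.42)²·(+0.057402) = +23.936 m/s²;  |a| = 23.936 m/s².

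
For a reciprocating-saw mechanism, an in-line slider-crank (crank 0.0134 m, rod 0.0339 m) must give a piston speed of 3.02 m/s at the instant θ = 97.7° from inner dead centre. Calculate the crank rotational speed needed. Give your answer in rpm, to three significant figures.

For an in-line slider-crank, |v_piston| = rω|sinθ|·[1 + r cosθ/√(L² − r² sin²θ)].
With r = 0.0134 m, L = 0.0339 m, θ = 97.7°: the bracketed kinematic factor |dx/dθ| = 0.012515 m.
ω = v/|dx/dθ| = 3.02/0.012515 = 241.31 rad/s.
N = 60ω/(2π) = 2304.4 rpm.

2300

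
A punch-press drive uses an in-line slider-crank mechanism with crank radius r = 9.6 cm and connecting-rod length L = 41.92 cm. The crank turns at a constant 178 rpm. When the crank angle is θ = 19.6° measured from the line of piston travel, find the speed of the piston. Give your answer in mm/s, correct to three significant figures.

730

ω = 2π·178/60 = 18.64 rad/s
For an in-line slider-crank, x = r cosθ + √(L² − r² sin²θ), so v = −rω sinθ·[1 + r cosθ/√(L² − r² sin²θ)].
With r = 0.096 m, L = 0.4192 m, θ = 19.6°: √(L² − r² sin²θ) = 0.41796 m.
v = −0.096·18.64·0.33545·[1 + 0.096·0.94206/0.41796] = -0.73016 m/s.
|v| = 0.73016 m/s = 730.16 mm/s.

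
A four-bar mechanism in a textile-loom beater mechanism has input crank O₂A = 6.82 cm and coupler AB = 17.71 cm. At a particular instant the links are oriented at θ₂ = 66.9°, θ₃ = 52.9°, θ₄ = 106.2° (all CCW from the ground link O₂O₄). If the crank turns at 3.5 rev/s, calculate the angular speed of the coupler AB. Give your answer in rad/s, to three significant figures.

6.69

ω₂ = 21.99 rad/s (from 3.5 rev/s).
Differentiating the loop-closure r₂e^{iθ₂}+r₃e^{iθ₃}=r₁+r₄e^{iθ₄} gives r₂ω₂e^{iθ₂}+r₃ω₃e^{iθ₃}=r₄ω₄e^{iθ₄}.
Eliminating the other unknown: ω₃ = r₂ω₂ sin(θ₄−θ₂) / [r₃ sin(θ₃−θ₄)].
Numerator sine = +0.63338; denominator sine = -0.80178.
Result = 0.0682·21.99·(+0.63338) / (0.1771·(-0.80178)) = -6.69 rad/s; magnitude 6.69 rad/s.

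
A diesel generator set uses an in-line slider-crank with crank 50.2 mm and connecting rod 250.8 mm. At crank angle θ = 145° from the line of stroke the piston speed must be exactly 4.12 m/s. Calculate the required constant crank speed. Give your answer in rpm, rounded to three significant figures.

For an in-line slider-crank, |v_piston| = rω|sinθ|·[1 + r cosθ/√(L² − r² sin²θ)].
With r = 0.0502 m, L = 0.2508 m, θ = 145°: the bracketed kinematic factor |dx/dθ| = 0.024041 m.
ω = v/|dx/dθ| = 4.12/0.024041 = 171.37 rad/s.
N = 60ω/(2π) = 1636.5 rpm.

1640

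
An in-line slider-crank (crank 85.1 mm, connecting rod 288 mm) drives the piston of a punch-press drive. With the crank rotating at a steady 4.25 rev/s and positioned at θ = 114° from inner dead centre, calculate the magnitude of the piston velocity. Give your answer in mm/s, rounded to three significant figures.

1820

ω = 2π·4.25 = 26.7 rad/s
For an in-line slider-crank, x = r cosθ + √(L² − r² sin²θ), so v = −rω sinθ·[1 + r cosθ/√(L² − r² sin²θ)].
With r = 0.0851 m, L = 0.288 m, θ = 114°: √(L² − r² sin²θ) = 0.27731 m.
v = −0.0851·26.7·0.91355·[1 + 0.0851·-0.40674/0.27731] = -1.8169 m/s.
|v| = 1.8169 m/s = 1816.9 mm/s.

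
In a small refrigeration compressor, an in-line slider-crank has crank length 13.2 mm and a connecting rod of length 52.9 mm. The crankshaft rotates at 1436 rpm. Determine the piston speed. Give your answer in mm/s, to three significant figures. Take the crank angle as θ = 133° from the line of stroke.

ω = 2π·1436/60 = 150.4 rad/s
For an in-line slider-crank, x = r cosθ + √(L² − r² sin²θ), so v = −rω sinθ·[1 + r cosθ/√(L² − r² sin²θ)].
With r = 0.0132 m, L = 0.0529 m, θ = 133°: √(L² − r² sin²θ) = 0.052012 m.
v = −0.0132·150.4·0.73135·[1 + 0.0132·-0.68200/0.052012] = -1.2005 m/s.
|v| = 1.2005 m/s = 1200.5 mm/s.

1200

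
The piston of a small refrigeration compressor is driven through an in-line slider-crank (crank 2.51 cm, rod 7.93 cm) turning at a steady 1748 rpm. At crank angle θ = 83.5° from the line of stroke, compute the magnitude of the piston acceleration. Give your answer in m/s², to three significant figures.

ω = 2π·1748/60 = 183.1 rad/s
x(θ) = r cosθ + √(L² − r² sin²θ); with ω constant, a = ω²·d²x/dθ².
d²x/dθ² = −r cosθ − r²(cos2θ)/√u − r⁴ sin²2θ/(4u^{3/2}),  u = L² − r² sin²θ = 0.00566655 m².
Substituting r = 0.0251 m, L = 0.0793 m, θ = 83.5°: d²x/dθ² = +0.0053016 m.
a = ω²·d²x/dθ² = (183.1)²·(+0.0053016) = +177.64 m/s²;  |a| = 177.64 m/s².

178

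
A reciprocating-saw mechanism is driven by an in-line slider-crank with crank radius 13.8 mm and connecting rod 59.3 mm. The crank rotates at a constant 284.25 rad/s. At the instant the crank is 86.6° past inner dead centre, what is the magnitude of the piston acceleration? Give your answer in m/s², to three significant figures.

199

ω = 284.2 rad/s
x(θ) = r cosθ + √(L² − r² sin²θ); with ω constant, a = ω²·d²x/dθ².
d²x/dθ² = −r cosθ − r²(cos2θ)/√u − r⁴ sin²2θ/(4u^{3/2}),  u = L² − r² sin²θ = 0.00332672 m².
Substituting r = 0.0138 m, L = 0.0593 m, θ = 86.6°: d²x/dθ² = +0.0024595 m.
a = ω²·d²x/dθ² = (284.2)²·(+0.0024595) = +198.72 m/s²;  |a| = 198.72 m/s².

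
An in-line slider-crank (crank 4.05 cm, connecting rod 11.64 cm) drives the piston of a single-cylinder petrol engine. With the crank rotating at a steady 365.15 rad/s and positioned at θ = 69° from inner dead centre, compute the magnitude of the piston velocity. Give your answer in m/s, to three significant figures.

ω = 365.1 rad/s
For an in-line slider-crank, x = r cosθ + √(L² − r² sin²θ), so v = −rω sinθ·[1 + r cosθ/√(L² − r² sin²θ)].
With r = 0.0405 m, L = 0.1164 m, θ = 69°: √(L² − r² sin²θ) = 0.11009 m.
v = −0.0405·365.1·0.93358·[1 + 0.0405·0.35837/0.11009] = -15.627 m/s.
|v| = 15.627 m/s.

15.6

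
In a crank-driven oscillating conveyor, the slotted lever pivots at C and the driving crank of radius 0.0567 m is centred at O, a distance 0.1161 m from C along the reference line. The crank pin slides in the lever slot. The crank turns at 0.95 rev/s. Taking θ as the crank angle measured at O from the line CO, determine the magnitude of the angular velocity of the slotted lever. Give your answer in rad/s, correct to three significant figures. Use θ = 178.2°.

ω = 5.969 rad/s (from 0.95 rev/s).
Crank pin A relative to C: A = (d + r cosθ, r sinθ); lever angle φ = atan2(r sinθ, d + r cosθ).
Differentiating tanφ: φ̇ = rω(d cosθ + r)/(d² + r² + 2dr cosθ).
d² + r² + 2dr cosθ = |CA|² = 0.00353486 m²;  d cosθ + r = -0.059343 m.
|ω_lever| = |0.0567·5.969·-0.059343| / 0.00353486 = 5.6818 rad/s.

5.68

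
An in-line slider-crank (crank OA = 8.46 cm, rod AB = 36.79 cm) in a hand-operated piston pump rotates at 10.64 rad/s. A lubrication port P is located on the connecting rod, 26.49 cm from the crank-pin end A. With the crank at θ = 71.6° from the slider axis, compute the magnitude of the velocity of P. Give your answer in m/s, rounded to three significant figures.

0.903

ω = 10.64 rad/s.  Crank-pin speed |V_A| = rω = 0.90014 m/s, perpendicular to OA.
Rod angle: sinφ = −(r/L) sinθ ⇒ φ = -12.603°; ω_rod = −rω cosθ/√(L²−r²sin²θ) = -0.79137 rad/s.
V_P = V_A + ω_rod × AP, with AP = 0.2649 m along the rod.
Components: V_Px = −rω sinθ − a·ω_rod·sinφ = -0.89987 m/s;  V_Py = rω cosθ + a·ω_rod·cosφ = +0.079547 m/s.
|V_P| = √(V_Px² + V_Py²) = 0.90338 m/s.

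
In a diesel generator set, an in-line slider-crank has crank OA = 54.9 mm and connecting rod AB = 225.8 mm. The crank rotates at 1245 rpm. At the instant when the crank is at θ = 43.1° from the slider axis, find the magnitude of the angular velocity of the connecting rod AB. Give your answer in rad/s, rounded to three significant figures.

ω = 130.4 rad/s (converted from 1245 rpm).
The rod makes angle φ with the slider axis where L sinφ = r sinθ; differentiating, L cosφ·φ̇ = r ω cosθ.
L cosφ = √(L² − r² sin²θ) = 0.22266 m.
|ω_rod| = r ω |cosθ| / √(L² − r² sin²θ) = 0.0549·130.4·0.73016/0.22266 = 23.472 rad/s.

23.5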